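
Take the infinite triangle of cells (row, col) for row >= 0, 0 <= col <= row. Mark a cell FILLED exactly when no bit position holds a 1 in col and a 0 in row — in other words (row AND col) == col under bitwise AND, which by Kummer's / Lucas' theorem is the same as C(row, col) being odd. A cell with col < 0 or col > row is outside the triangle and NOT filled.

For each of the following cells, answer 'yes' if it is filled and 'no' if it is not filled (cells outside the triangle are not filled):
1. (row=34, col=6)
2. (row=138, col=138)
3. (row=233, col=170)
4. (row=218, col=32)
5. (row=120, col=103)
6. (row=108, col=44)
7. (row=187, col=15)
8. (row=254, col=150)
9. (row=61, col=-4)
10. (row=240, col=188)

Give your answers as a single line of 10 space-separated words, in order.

(34,6): row=0b100010, col=0b110, row AND col = 0b10 = 2; 2 != 6 -> empty
(138,138): row=0b10001010, col=0b10001010, row AND col = 0b10001010 = 138; 138 == 138 -> filled
(233,170): row=0b11101001, col=0b10101010, row AND col = 0b10101000 = 168; 168 != 170 -> empty
(218,32): row=0b11011010, col=0b100000, row AND col = 0b0 = 0; 0 != 32 -> empty
(120,103): row=0b1111000, col=0b1100111, row AND col = 0b1100000 = 96; 96 != 103 -> empty
(108,44): row=0b1101100, col=0b101100, row AND col = 0b101100 = 44; 44 == 44 -> filled
(187,15): row=0b10111011, col=0b1111, row AND col = 0b1011 = 11; 11 != 15 -> empty
(254,150): row=0b11111110, col=0b10010110, row AND col = 0b10010110 = 150; 150 == 150 -> filled
(61,-4): col outside [0, 61] -> not filled
(240,188): row=0b11110000, col=0b10111100, row AND col = 0b10110000 = 176; 176 != 188 -> empty

Answer: no yes no no no yes no yes no no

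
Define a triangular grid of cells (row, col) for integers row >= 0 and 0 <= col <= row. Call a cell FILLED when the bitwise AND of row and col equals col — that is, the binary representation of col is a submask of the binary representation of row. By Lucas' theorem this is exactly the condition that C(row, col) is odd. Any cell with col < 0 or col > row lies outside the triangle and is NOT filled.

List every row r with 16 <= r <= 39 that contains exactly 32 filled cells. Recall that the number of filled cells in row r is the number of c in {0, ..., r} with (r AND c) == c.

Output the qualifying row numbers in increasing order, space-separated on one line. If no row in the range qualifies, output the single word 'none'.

Answer: 31

Derivation:
Row r has 2^popcount(r) filled cells, so we need popcount(r) = log2(32) = 5.
Scan r = 16..39 and keep those with exactly 5 one-bits:
r=16=10000 popcount=1 -> skip
r=17=10001 popcount=2 -> skip
r=18=10010 popcount=2 -> skip
r=19=10011 popcount=3 -> skip
r=20=10100 popcount=2 -> skip
r=21=10101 popcount=3 -> skip
r=22=10110 popcount=3 -> skip
r=23=10111 popcount=4 -> skip
r=24=11000 popcount=2 -> skip
r=25=11001 popcount=3 -> skip
r=26=11010 popcount=3 -> skip
r=27=11011 popcount=4 -> skip
r=28=11100 popcount=3 -> skip
r=29=11101 popcount=4 -> skip
r=30=11110 popcount=4 -> skip
r=31=11111 popcount=5 -> KEEP
r=32=100000 popcount=1 -> skip
r=33=100001 popcount=2 -> skip
r=34=100010 popcount=2 -> skip
r=35=100011 popcount=3 -> skip
r=36=100100 popcount=2 -> skip
r=37=100101 popcount=3 -> skip
r=38=100110 popcount=3 -> skip
r=39=100111 popcount=4 -> skip
Kept rows: 31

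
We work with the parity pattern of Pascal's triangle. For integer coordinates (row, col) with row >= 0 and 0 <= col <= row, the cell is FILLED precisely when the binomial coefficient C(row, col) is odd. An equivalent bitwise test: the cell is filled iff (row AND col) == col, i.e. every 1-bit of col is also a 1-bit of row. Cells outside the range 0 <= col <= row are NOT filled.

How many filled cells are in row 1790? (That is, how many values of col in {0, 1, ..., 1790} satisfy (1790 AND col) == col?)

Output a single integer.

1790 in binary = 11011111110
popcount(1790) = number of 1-bits in 11011111110 = 9
A col c satisfies (1790 AND c) == c iff every set bit of c is also set in 1790; each of the 9 set bits of 1790 can independently be on or off in c.
count = 2^9 = 512

Answer: 512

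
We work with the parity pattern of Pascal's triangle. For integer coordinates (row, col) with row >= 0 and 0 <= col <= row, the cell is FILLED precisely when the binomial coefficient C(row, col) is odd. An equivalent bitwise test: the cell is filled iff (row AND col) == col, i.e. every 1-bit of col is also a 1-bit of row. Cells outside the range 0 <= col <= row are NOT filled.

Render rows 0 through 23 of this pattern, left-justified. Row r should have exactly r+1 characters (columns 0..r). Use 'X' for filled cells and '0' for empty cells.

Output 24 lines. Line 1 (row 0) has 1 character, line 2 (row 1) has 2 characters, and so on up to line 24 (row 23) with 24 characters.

r0=0: X
r1=1: XX
r2=10: X0X
r3=11: XXXX
r4=100: X000X
r5=101: XX00XX
r6=110: X0X0X0X
r7=111: XXXXXXXX
r8=1000: X0000000X
r9=1001: XX000000XX
r10=1010: X0X00000X0X
r11=1011: XXXX0000XXXX
r12=1100: X000X000X000X
r13=1101: XX00XX00XX00XX
r14=1110: X0X0X0X0X0X0X0X
r15=1111: XXXXXXXXXXXXXXXX
r16=10000: X000000000000000X
r17=10001: XX00000000000000XX
r18=10010: X0X0000000000000X0X
r19=10011: XXXX000000000000XXXX
r20=10100: X000X00000000000X000X
r21=10101: XX00XX0000000000XX00XX
r22=10110: X0X0X0X000000000X0X0X0X
r23=10111: XXXXXXXX00000000XXXXXXXX

Answer: X
XX
X0X
XXXX
X000X
XX00XX
X0X0X0X
XXXXXXXX
X0000000X
XX000000XX
X0X00000X0X
XXXX0000XXXX
X000X000X000X
XX00XX00XX00XX
X0X0X0X0X0X0X0X
XXXXXXXXXXXXXXXX
X000000000000000X
XX00000000000000XX
X0X0000000000000X0X
XXXX000000000000XXXX
X000X00000000000X000X
XX00XX0000000000XX00XX
X0X0X0X000000000X0X0X0X
XXXXXXXX00000000XXXXXXXX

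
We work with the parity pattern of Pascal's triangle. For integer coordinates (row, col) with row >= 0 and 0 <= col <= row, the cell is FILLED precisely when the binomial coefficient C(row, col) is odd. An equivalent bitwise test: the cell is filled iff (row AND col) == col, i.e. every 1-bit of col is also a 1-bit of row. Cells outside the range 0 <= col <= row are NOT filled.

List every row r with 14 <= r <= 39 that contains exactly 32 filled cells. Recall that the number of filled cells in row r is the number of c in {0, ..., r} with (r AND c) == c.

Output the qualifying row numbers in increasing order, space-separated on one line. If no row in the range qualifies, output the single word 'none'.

Row r has 2^popcount(r) filled cells, so we need popcount(r) = log2(32) = 5.
Scan r = 14..39 and keep those with exactly 5 one-bits:
r=14=1110 popcount=3 -> skip
r=15=1111 popcount=4 -> skip
r=16=10000 popcount=1 -> skip
r=17=10001 popcount=2 -> skip
r=18=10010 popcount=2 -> skip
r=19=10011 popcount=3 -> skip
r=20=10100 popcount=2 -> skip
r=21=10101 popcount=3 -> skip
r=22=10110 popcount=3 -> skip
r=23=10111 popcount=4 -> skip
r=24=11000 popcount=2 -> skip
r=25=11001 popcount=3 -> skip
r=26=11010 popcount=3 -> skip
r=27=11011 popcount=4 -> skip
r=28=11100 popcount=3 -> skip
r=29=11101 popcount=4 -> skip
r=30=11110 popcount=4 -> skip
r=31=11111 popcount=5 -> KEEP
r=32=100000 popcount=1 -> skip
r=33=100001 popcount=2 -> skip
r=34=100010 popcount=2 -> skip
r=35=100011 popcount=3 -> skip
r=36=100100 popcount=2 -> skip
r=37=100101 popcount=3 -> skip
r=38=100110 popcount=3 -> skip
r=39=100111 popcount=4 -> skip
Kept rows: 31

Answer: 31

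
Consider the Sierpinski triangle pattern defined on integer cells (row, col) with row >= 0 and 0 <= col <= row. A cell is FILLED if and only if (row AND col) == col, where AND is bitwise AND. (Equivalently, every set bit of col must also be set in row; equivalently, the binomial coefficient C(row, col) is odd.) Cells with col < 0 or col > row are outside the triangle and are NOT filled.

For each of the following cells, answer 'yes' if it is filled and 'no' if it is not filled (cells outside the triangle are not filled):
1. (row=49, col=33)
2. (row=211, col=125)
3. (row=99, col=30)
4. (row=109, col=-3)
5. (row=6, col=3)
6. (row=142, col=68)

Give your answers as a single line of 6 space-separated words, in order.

Answer: yes no no no no no

Derivation:
(49,33): row=0b110001, col=0b100001, row AND col = 0b100001 = 33; 33 == 33 -> filled
(211,125): row=0b11010011, col=0b1111101, row AND col = 0b1010001 = 81; 81 != 125 -> empty
(99,30): row=0b1100011, col=0b11110, row AND col = 0b10 = 2; 2 != 30 -> empty
(109,-3): col outside [0, 109] -> not filled
(6,3): row=0b110, col=0b11, row AND col = 0b10 = 2; 2 != 3 -> empty
(142,68): row=0b10001110, col=0b1000100, row AND col = 0b100 = 4; 4 != 68 -> empty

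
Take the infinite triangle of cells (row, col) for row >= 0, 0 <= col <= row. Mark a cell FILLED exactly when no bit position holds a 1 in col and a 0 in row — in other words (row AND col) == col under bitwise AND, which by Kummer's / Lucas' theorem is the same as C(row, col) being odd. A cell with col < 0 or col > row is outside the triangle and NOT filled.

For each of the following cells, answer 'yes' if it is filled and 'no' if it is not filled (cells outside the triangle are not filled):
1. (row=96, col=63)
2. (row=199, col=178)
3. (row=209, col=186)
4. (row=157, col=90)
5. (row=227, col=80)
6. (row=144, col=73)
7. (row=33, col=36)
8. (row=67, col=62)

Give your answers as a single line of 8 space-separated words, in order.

(96,63): row=0b1100000, col=0b111111, row AND col = 0b100000 = 32; 32 != 63 -> empty
(199,178): row=0b11000111, col=0b10110010, row AND col = 0b10000010 = 130; 130 != 178 -> empty
(209,186): row=0b11010001, col=0b10111010, row AND col = 0b10010000 = 144; 144 != 186 -> empty
(157,90): row=0b10011101, col=0b1011010, row AND col = 0b11000 = 24; 24 != 90 -> empty
(227,80): row=0b11100011, col=0b1010000, row AND col = 0b1000000 = 64; 64 != 80 -> empty
(144,73): row=0b10010000, col=0b1001001, row AND col = 0b0 = 0; 0 != 73 -> empty
(33,36): col outside [0, 33] -> not filled
(67,62): row=0b1000011, col=0b111110, row AND col = 0b10 = 2; 2 != 62 -> empty

Answer: no no no no no no no no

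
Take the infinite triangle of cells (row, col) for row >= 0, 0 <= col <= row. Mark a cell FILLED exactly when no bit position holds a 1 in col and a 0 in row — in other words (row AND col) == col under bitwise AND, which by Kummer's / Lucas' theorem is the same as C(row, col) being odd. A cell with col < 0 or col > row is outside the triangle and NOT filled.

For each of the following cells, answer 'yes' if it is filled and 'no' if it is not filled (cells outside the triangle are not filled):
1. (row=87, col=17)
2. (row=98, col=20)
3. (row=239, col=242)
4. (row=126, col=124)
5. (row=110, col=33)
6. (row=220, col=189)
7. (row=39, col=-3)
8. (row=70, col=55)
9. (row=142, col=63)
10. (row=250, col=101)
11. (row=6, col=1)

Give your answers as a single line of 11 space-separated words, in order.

(87,17): row=0b1010111, col=0b10001, row AND col = 0b10001 = 17; 17 == 17 -> filled
(98,20): row=0b1100010, col=0b10100, row AND col = 0b0 = 0; 0 != 20 -> empty
(239,242): col outside [0, 239] -> not filled
(126,124): row=0b1111110, col=0b1111100, row AND col = 0b1111100 = 124; 124 == 124 -> filled
(110,33): row=0b1101110, col=0b100001, row AND col = 0b100000 = 32; 32 != 33 -> empty
(220,189): row=0b11011100, col=0b10111101, row AND col = 0b10011100 = 156; 156 != 189 -> empty
(39,-3): col outside [0, 39] -> not filled
(70,55): row=0b1000110, col=0b110111, row AND col = 0b110 = 6; 6 != 55 -> empty
(142,63): row=0b10001110, col=0b111111, row AND col = 0b1110 = 14; 14 != 63 -> empty
(250,101): row=0b11111010, col=0b1100101, row AND col = 0b1100000 = 96; 96 != 101 -> empty
(6,1): row=0b110, col=0b1, row AND col = 0b0 = 0; 0 != 1 -> empty

Answer: yes no no yes no no no no no no no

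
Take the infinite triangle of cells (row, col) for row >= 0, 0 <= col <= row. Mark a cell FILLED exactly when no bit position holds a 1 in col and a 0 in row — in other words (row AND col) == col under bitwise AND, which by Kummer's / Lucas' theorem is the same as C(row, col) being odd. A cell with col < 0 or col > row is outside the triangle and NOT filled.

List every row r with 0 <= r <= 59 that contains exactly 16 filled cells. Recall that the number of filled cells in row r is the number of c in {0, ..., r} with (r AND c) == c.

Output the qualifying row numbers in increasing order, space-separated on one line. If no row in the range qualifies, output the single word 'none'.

Row r has 2^popcount(r) filled cells, so we need popcount(r) = log2(16) = 4.
Scan r = 0..59 and keep those with exactly 4 one-bits:
r=0=0 popcount=0 -> skip
r=1=1 popcount=1 -> skip
r=2=10 popcount=1 -> skip
r=3=11 popcount=2 -> skip
r=4=100 popcount=1 -> skip
r=5=101 popcount=2 -> skip
r=6=110 popcount=2 -> skip
r=7=111 popcount=3 -> skip
r=8=1000 popcount=1 -> skip
r=9=1001 popcount=2 -> skip
r=10=1010 popcount=2 -> skip
r=11=1011 popcount=3 -> skip
r=12=1100 popcount=2 -> skip
r=13=1101 popcount=3 -> skip
r=14=1110 popcount=3 -> skip
r=15=1111 popcount=4 -> KEEP
r=16=10000 popcount=1 -> skip
r=17=10001 popcount=2 -> skip
r=18=10010 popcount=2 -> skip
r=19=10011 popcount=3 -> skip
r=20=10100 popcount=2 -> skip
r=21=10101 popcount=3 -> skip
r=22=10110 popcount=3 -> skip
r=23=10111 popcount=4 -> KEEP
r=24=11000 popcount=2 -> skip
r=25=11001 popcount=3 -> skip
r=26=11010 popcount=3 -> skip
r=27=11011 popcount=4 -> KEEP
r=28=11100 popcount=3 -> skip
r=29=11101 popcount=4 -> KEEP
r=30=11110 popcount=4 -> KEEP
r=31=11111 popcount=5 -> skip
r=32=100000 popcount=1 -> skip
r=33=100001 popcount=2 -> skip
r=34=100010 popcount=2 -> skip
r=35=100011 popcount=3 -> skip
r=36=100100 popcount=2 -> skip
r=37=100101 popcount=3 -> skip
r=38=100110 popcount=3 -> skip
r=39=100111 popcount=4 -> KEEP
r=40=101000 popcount=2 -> skip
r=41=101001 popcount=3 -> skip
r=42=101010 popcount=3 -> skip
r=43=101011 popcount=4 -> KEEP
r=44=101100 popcount=3 -> skip
r=45=101101 popcount=4 -> KEEP
r=46=101110 popcount=4 -> KEEP
r=47=101111 popcount=5 -> skip
r=48=110000 popcount=2 -> skip
r=49=110001 popcount=3 -> skip
r=50=110010 popcount=3 -> skip
r=51=110011 popcount=4 -> KEEP
r=52=110100 popcount=3 -> skip
r=53=110101 popcount=4 -> KEEP
r=54=110110 popcount=4 -> KEEP
r=55=110111 popcount=5 -> skip
r=56=111000 popcount=3 -> skip
r=57=111001 popcount=4 -> KEEP
r=58=111010 popcount=4 -> KEEP
r=59=111011 popcount=5 -> skip
Kept rows: 15 23 27 29 30 39 43 45 46 51 53 54 57 58

Answer: 15 23 27 29 30 39 43 45 46 51 53 54 57 58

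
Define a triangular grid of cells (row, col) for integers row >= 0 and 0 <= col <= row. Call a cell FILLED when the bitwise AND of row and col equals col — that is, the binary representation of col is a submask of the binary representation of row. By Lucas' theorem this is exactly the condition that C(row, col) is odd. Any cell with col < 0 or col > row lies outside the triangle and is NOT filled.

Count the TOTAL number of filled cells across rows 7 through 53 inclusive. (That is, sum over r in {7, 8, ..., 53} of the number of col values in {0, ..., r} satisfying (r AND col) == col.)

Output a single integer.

Answer: 446

Derivation:
r7=111 pc3: +8 =8
r8=1000 pc1: +2 =10
r9=1001 pc2: +4 =14
r10=1010 pc2: +4 =18
r11=1011 pc3: +8 =26
r12=1100 pc2: +4 =30
r13=1101 pc3: +8 =38
r14=1110 pc3: +8 =46
r15=1111 pc4: +16 =62
r16=10000 pc1: +2 =64
r17=10001 pc2: +4 =68
r18=10010 pc2: +4 =72
r19=10011 pc3: +8 =80
r20=10100 pc2: +4 =84
r21=10101 pc3: +8 =92
r22=10110 pc3: +8 =100
r23=10111 pc4: +16 =116
r24=11000 pc2: +4 =120
r25=11001 pc3: +8 =128
r26=11010 pc3: +8 =136
r27=11011 pc4: +16 =152
r28=11100 pc3: +8 =160
r29=11101 pc4: +16 =176
r30=11110 pc4: +16 =192
r31=11111 pc5: +32 =224
r32=100000 pc1: +2 =226
r33=100001 pc2: +4 =230
r34=100010 pc2: +4 =234
r35=100011 pc3: +8 =242
r36=100100 pc2: +4 =246
r37=100101 pc3: +8 =254
r38=100110 pc3: +8 =262
r39=100111 pc4: +16 =278
r40=101000 pc2: +4 =282
r41=101001 pc3: +8 =290
r42=101010 pc3: +8 =298
r43=101011 pc4: +16 =314
r44=101100 pc3: +8 =322
r45=101101 pc4: +16 =338
r46=101110 pc4: +16 =354
r47=101111 pc5: +32 =386
r48=110000 pc2: +4 =390
r49=110001 pc3: +8 =398
r50=110010 pc3: +8 =406
r51=110011 pc4: +16 =422
r52=110100 pc3: +8 =430
r53=110101 pc4: +16 =446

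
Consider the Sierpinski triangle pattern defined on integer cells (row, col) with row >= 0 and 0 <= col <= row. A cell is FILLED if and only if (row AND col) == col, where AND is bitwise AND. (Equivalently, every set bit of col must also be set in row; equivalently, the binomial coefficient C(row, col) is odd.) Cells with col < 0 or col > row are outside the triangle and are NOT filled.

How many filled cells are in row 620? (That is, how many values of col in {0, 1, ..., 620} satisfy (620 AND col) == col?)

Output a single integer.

620 in binary = 1001101100
popcount(620) = number of 1-bits in 1001101100 = 5
A col c satisfies (620 AND c) == c iff every set bit of c is also set in 620; each of the 5 set bits of 620 can independently be on or off in c.
count = 2^5 = 32

Answer: 32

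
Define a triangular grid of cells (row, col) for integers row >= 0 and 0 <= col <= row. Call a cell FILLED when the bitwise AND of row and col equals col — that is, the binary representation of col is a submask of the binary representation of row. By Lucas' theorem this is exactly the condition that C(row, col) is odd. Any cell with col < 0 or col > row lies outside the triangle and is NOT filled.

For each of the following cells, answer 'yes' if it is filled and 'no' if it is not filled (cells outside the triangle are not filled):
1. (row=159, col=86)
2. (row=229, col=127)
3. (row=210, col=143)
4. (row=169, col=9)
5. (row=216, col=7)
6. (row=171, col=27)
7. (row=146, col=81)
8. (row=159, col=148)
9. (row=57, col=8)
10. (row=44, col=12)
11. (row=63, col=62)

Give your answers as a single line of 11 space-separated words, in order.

Answer: no no no yes no no no yes yes yes yes

Derivation:
(159,86): row=0b10011111, col=0b1010110, row AND col = 0b10110 = 22; 22 != 86 -> empty
(229,127): row=0b11100101, col=0b1111111, row AND col = 0b1100101 = 101; 101 != 127 -> empty
(210,143): row=0b11010010, col=0b10001111, row AND col = 0b10000010 = 130; 130 != 143 -> empty
(169,9): row=0b10101001, col=0b1001, row AND col = 0b1001 = 9; 9 == 9 -> filled
(216,7): row=0b11011000, col=0b111, row AND col = 0b0 = 0; 0 != 7 -> empty
(171,27): row=0b10101011, col=0b11011, row AND col = 0b1011 = 11; 11 != 27 -> empty
(146,81): row=0b10010010, col=0b1010001, row AND col = 0b10000 = 16; 16 != 81 -> empty
(159,148): row=0b10011111, col=0b10010100, row AND col = 0b10010100 = 148; 148 == 148 -> filled
(57,8): row=0b111001, col=0b1000, row AND col = 0b1000 = 8; 8 == 8 -> filled
(44,12): row=0b101100, col=0b1100, row AND col = 0b1100 = 12; 12 == 12 -> filled
(63,62): row=0b111111, col=0b111110, row AND col = 0b111110 = 62; 62 == 62 -> filled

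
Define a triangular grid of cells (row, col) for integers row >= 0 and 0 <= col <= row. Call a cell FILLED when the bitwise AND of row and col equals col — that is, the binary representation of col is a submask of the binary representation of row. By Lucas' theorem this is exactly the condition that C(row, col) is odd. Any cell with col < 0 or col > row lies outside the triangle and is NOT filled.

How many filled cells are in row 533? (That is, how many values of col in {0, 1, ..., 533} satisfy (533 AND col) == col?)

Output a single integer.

533 in binary = 1000010101
popcount(533) = number of 1-bits in 1000010101 = 4
A col c satisfies (533 AND c) == c iff every set bit of c is also set in 533; each of the 4 set bits of 533 can independently be on or off in c.
count = 2^4 = 16

Answer: 16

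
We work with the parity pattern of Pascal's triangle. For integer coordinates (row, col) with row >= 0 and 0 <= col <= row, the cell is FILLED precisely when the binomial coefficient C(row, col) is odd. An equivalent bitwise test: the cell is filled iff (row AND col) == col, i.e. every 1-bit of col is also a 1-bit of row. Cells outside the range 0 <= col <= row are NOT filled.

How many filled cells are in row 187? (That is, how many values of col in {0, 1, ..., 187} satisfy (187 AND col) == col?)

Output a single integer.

Answer: 64

Derivation:
187 in binary = 10111011
popcount(187) = number of 1-bits in 10111011 = 6
A col c satisfies (187 AND c) == c iff every set bit of c is also set in 187; each of the 6 set bits of 187 can independently be on or off in c.
count = 2^6 = 64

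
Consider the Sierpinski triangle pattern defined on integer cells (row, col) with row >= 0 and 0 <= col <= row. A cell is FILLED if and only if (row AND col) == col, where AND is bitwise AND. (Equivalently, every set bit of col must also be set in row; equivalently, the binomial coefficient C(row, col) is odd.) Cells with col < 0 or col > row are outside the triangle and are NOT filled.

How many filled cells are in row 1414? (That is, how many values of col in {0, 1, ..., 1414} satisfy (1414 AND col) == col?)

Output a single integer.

1414 in binary = 10110000110
popcount(1414) = number of 1-bits in 10110000110 = 5
A col c satisfies (1414 AND c) == c iff every set bit of c is also set in 1414; each of the 5 set bits of 1414 can independently be on or off in c.
count = 2^5 = 32

Answer: 32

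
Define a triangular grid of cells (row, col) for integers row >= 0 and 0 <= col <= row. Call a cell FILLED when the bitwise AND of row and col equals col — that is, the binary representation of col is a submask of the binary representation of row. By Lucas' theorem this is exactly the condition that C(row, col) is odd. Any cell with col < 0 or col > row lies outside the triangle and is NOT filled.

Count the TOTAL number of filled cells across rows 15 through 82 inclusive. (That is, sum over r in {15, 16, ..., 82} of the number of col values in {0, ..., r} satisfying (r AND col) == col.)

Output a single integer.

Answer: 846

Derivation:
r15=1111 pc4: +16 =16
r16=10000 pc1: +2 =18
r17=10001 pc2: +4 =22
r18=10010 pc2: +4 =26
r19=10011 pc3: +8 =34
r20=10100 pc2: +4 =38
r21=10101 pc3: +8 =46
r22=10110 pc3: +8 =54
r23=10111 pc4: +16 =70
r24=11000 pc2: +4 =74
r25=11001 pc3: +8 =82
r26=11010 pc3: +8 =90
r27=11011 pc4: +16 =106
r28=11100 pc3: +8 =114
r29=11101 pc4: +16 =130
r30=11110 pc4: +16 =146
r31=11111 pc5: +32 =178
r32=100000 pc1: +2 =180
r33=100001 pc2: +4 =184
r34=100010 pc2: +4 =188
r35=100011 pc3: +8 =196
r36=100100 pc2: +4 =200
r37=100101 pc3: +8 =208
r38=100110 pc3: +8 =216
r39=100111 pc4: +16 =232
r40=101000 pc2: +4 =236
r41=101001 pc3: +8 =244
r42=101010 pc3: +8 =252
r43=101011 pc4: +16 =268
r44=101100 pc3: +8 =276
r45=101101 pc4: +16 =292
r46=101110 pc4: +16 =308
r47=101111 pc5: +32 =340
r48=110000 pc2: +4 =344
r49=110001 pc3: +8 =352
r50=110010 pc3: +8 =360
r51=110011 pc4: +16 =376
r52=110100 pc3: +8 =384
r53=110101 pc4: +16 =400
r54=110110 pc4: +16 =416
r55=110111 pc5: +32 =448
r56=111000 pc3: +8 =456
r57=111001 pc4: +16 =472
r58=111010 pc4: +16 =488
r59=111011 pc5: +32 =520
r60=111100 pc4: +16 =536
r61=111101 pc5: +32 =568
r62=111110 pc5: +32 =600
r63=111111 pc6: +64 =664
r64=1000000 pc1: +2 =666
r65=1000001 pc2: +4 =670
r66=1000010 pc2: +4 =674
r67=1000011 pc3: +8 =682
r68=1000100 pc2: +4 =686
r69=1000101 pc3: +8 =694
r70=1000110 pc3: +8 =702
r71=1000111 pc4: +16 =718
r72=1001000 pc2: +4 =722
r73=1001001 pc3: +8 =730
r74=1001010 pc3: +8 =738
r75=1001011 pc4: +16 =754
r76=1001100 pc3: +8 =762
r77=1001101 pc4: +16 =778
r78=1001110 pc4: +16 =794
r79=1001111 pc5: +32 =826
r80=1010000 pc2: +4 =830
r81=1010001 pc3: +8 =838
r82=1010010 pc3: +8 =846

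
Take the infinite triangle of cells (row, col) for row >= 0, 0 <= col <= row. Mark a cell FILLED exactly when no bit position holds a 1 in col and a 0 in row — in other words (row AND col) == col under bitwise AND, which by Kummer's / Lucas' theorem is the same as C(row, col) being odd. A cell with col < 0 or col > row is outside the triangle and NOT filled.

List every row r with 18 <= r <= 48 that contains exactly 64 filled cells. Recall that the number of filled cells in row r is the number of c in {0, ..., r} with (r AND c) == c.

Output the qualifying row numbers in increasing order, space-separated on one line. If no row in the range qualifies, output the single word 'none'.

Row r has 2^popcount(r) filled cells, so we need popcount(r) = log2(64) = 6.
Scan r = 18..48 and keep those with exactly 6 one-bits:
r=18=10010 popcount=2 -> skip
r=19=10011 popcount=3 -> skip
r=20=10100 popcount=2 -> skip
r=21=10101 popcount=3 -> skip
r=22=10110 popcount=3 -> skip
r=23=10111 popcount=4 -> skip
r=24=11000 popcount=2 -> skip
r=25=11001 popcount=3 -> skip
r=26=11010 popcount=3 -> skip
r=27=11011 popcount=4 -> skip
r=28=11100 popcount=3 -> skip
r=29=11101 popcount=4 -> skip
r=30=11110 popcount=4 -> skip
r=31=11111 popcount=5 -> skip
r=32=100000 popcount=1 -> skip
r=33=100001 popcount=2 -> skip
r=34=100010 popcount=2 -> skip
r=35=100011 popcount=3 -> skip
r=36=100100 popcount=2 -> skip
r=37=100101 popcount=3 -> skip
r=38=100110 popcount=3 -> skip
r=39=100111 popcount=4 -> skip
r=40=101000 popcount=2 -> skip
r=41=101001 popcount=3 -> skip
r=42=101010 popcount=3 -> skip
r=43=101011 popcount=4 -> skip
r=44=101100 popcount=3 -> skip
r=45=101101 popcount=4 -> skip
r=46=101110 popcount=4 -> skip
r=47=101111 popcount=5 -> skip
r=48=110000 popcount=2 -> skip
Kept rows: none

Answer: none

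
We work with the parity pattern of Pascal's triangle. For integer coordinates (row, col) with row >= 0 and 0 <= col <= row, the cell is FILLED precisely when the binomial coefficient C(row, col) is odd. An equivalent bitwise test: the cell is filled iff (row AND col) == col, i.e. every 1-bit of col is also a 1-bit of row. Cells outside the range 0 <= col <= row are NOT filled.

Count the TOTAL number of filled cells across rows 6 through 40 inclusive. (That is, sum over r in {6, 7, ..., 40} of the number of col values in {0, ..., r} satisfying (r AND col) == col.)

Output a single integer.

Answer: 286

Derivation:
r6=110 pc2: +4 =4
r7=111 pc3: +8 =12
r8=1000 pc1: +2 =14
r9=1001 pc2: +4 =18
r10=1010 pc2: +4 =22
r11=1011 pc3: +8 =30
r12=1100 pc2: +4 =34
r13=1101 pc3: +8 =42
r14=1110 pc3: +8 =50
r15=1111 pc4: +16 =66
r16=10000 pc1: +2 =68
r17=10001 pc2: +4 =72
r18=10010 pc2: +4 =76
r19=10011 pc3: +8 =84
r20=10100 pc2: +4 =88
r21=10101 pc3: +8 =96
r22=10110 pc3: +8 =104
r23=10111 pc4: +16 =120
r24=11000 pc2: +4 =124
r25=11001 pc3: +8 =132
r26=11010 pc3: +8 =140
r27=11011 pc4: +16 =156
r28=11100 pc3: +8 =164
r29=11101 pc4: +16 =180
r30=11110 pc4: +16 =196
r31=11111 pc5: +32 =228
r32=100000 pc1: +2 =230
r33=100001 pc2: +4 =234
r34=100010 pc2: +4 =238
r35=100011 pc3: +8 =246
r36=100100 pc2: +4 =250
r37=100101 pc3: +8 =258
r38=100110 pc3: +8 =266
r39=100111 pc4: +16 =282
r40=101000 pc2: +4 =286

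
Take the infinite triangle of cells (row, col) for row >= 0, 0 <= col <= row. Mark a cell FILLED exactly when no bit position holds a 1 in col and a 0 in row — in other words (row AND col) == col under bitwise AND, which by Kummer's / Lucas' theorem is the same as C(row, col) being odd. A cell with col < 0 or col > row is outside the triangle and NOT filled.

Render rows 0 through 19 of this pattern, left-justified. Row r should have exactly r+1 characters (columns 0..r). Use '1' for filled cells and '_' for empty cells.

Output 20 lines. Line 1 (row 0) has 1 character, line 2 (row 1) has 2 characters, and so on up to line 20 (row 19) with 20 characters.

Answer: 1
11
1_1
1111
1___1
11__11
1_1_1_1
11111111
1_______1
11______11
1_1_____1_1
1111____1111
1___1___1___1
11__11__11__11
1_1_1_1_1_1_1_1
1111111111111111
1_______________1
11______________11
1_1_____________1_1
1111____________1111

Derivation:
r0=0: 1
r1=1: 11
r2=10: 1_1
r3=11: 1111
r4=100: 1___1
r5=101: 11__11
r6=110: 1_1_1_1
r7=111: 11111111
r8=1000: 1_______1
r9=1001: 11______11
r10=1010: 1_1_____1_1
r11=1011: 1111____1111
r12=1100: 1___1___1___1
r13=1101: 11__11__11__11
r14=1110: 1_1_1_1_1_1_1_1
r15=1111: 1111111111111111
r16=10000: 1_______________1
r17=10001: 11______________11
r18=10010: 1_1_____________1_1
r19=10011: 1111____________1111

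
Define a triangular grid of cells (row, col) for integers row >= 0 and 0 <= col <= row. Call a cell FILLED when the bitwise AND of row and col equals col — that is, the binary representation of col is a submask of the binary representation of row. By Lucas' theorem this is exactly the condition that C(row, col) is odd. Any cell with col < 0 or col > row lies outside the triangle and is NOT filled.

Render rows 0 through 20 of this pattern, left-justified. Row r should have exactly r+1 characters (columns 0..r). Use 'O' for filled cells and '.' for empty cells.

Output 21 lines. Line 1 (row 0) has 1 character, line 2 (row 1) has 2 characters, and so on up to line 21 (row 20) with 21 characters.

r0=0: O
r1=1: OO
r2=10: O.O
r3=11: OOOO
r4=100: O...O
r5=101: OO..OO
r6=110: O.O.O.O
r7=111: OOOOOOOO
r8=1000: O.......O
r9=1001: OO......OO
r10=1010: O.O.....O.O
r11=1011: OOOO....OOOO
r12=1100: O...O...O...O
r13=1101: OO..OO..OO..OO
r14=1110: O.O.O.O.O.O.O.O
r15=1111: OOOOOOOOOOOOOOOO
r16=10000: O...............O
r17=10001: OO..............OO
r18=10010: O.O.............O.O
r19=10011: OOOO............OOOO
r20=10100: O...O...........O...O

Answer: O
OO
O.O
OOOO
O...O
OO..OO
O.O.O.O
OOOOOOOO
O.......O
OO......OO
O.O.....O.O
OOOO....OOOO
O...O...O...O
OO..OO..OO..OO
O.O.O.O.O.O.O.O
OOOOOOOOOOOOOOOO
O...............O
OO..............OO
O.O.............O.O
OOOO............OOOO
O...O...........O...O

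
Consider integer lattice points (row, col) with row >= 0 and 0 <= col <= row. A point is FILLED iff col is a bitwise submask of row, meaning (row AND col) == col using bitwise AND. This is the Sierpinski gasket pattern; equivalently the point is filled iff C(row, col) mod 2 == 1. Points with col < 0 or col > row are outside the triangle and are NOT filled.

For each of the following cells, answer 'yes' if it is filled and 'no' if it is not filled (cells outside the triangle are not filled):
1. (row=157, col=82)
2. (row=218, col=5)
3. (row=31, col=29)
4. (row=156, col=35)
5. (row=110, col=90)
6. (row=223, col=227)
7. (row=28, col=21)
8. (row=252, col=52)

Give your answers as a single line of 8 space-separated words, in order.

Answer: no no yes no no no no yes

Derivation:
(157,82): row=0b10011101, col=0b1010010, row AND col = 0b10000 = 16; 16 != 82 -> empty
(218,5): row=0b11011010, col=0b101, row AND col = 0b0 = 0; 0 != 5 -> empty
(31,29): row=0b11111, col=0b11101, row AND col = 0b11101 = 29; 29 == 29 -> filled
(156,35): row=0b10011100, col=0b100011, row AND col = 0b0 = 0; 0 != 35 -> empty
(110,90): row=0b1101110, col=0b1011010, row AND col = 0b1001010 = 74; 74 != 90 -> empty
(223,227): col outside [0, 223] -> not filled
(28,21): row=0b11100, col=0b10101, row AND col = 0b10100 = 20; 20 != 21 -> empty
(252,52): row=0b11111100, col=0b110100, row AND col = 0b110100 = 52; 52 == 52 -> filled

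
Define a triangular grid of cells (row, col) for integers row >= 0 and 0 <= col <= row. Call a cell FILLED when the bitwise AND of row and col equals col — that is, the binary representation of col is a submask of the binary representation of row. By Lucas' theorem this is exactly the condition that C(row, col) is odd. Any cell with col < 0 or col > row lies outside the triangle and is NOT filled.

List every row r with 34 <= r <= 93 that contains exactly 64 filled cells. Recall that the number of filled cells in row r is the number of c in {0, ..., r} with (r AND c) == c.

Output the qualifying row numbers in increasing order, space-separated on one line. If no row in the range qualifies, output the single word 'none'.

Answer: 63

Derivation:
Row r has 2^popcount(r) filled cells, so we need popcount(r) = log2(64) = 6.
Scan r = 34..93 and keep those with exactly 6 one-bits:
r=34=100010 popcount=2 -> skip
r=35=100011 popcount=3 -> skip
r=36=100100 popcount=2 -> skip
r=37=100101 popcount=3 -> skip
r=38=100110 popcount=3 -> skip
r=39=100111 popcount=4 -> skip
r=40=101000 popcount=2 -> skip
r=41=101001 popcount=3 -> skip
r=42=101010 popcount=3 -> skip
r=43=101011 popcount=4 -> skip
r=44=101100 popcount=3 -> skip
r=45=101101 popcount=4 -> skip
r=46=101110 popcount=4 -> skip
r=47=101111 popcount=5 -> skip
r=48=110000 popcount=2 -> skip
r=49=110001 popcount=3 -> skip
r=50=110010 popcount=3 -> skip
r=51=110011 popcount=4 -> skip
r=52=110100 popcount=3 -> skip
r=53=110101 popcount=4 -> skip
r=54=110110 popcount=4 -> skip
r=55=110111 popcount=5 -> skip
r=56=111000 popcount=3 -> skip
r=57=111001 popcount=4 -> skip
r=58=111010 popcount=4 -> skip
r=59=111011 popcount=5 -> skip
r=60=111100 popcount=4 -> skip
r=61=111101 popcount=5 -> skip
r=62=111110 popcount=5 -> skip
r=63=111111 popcount=6 -> KEEP
r=64=1000000 popcount=1 -> skip
r=65=1000001 popcount=2 -> skip
r=66=1000010 popcount=2 -> skip
r=67=1000011 popcount=3 -> skip
r=68=1000100 popcount=2 -> skip
r=69=1000101 popcount=3 -> skip
r=70=1000110 popcount=3 -> skip
r=71=1000111 popcount=4 -> skip
r=72=1001000 popcount=2 -> skip
r=73=1001001 popcount=3 -> skip
r=74=1001010 popcount=3 -> skip
r=75=1001011 popcount=4 -> skip
r=76=1001100 popcount=3 -> skip
r=77=1001101 popcount=4 -> skip
r=78=1001110 popcount=4 -> skip
r=79=1001111 popcount=5 -> skip
r=80=1010000 popcount=2 -> skip
r=81=1010001 popcount=3 -> skip
r=82=1010010 popcount=3 -> skip
r=83=1010011 popcount=4 -> skip
r=84=1010100 popcount=3 -> skip
r=85=1010101 popcount=4 -> skip
r=86=1010110 popcount=4 -> skip
r=87=1010111 popcount=5 -> skip
r=88=1011000 popcount=3 -> skip
r=89=1011001 popcount=4 -> skip
r=90=1011010 popcount=4 -> skip
r=91=1011011 popcount=5 -> skip
r=92=1011100 popcount=4 -> skip
r=93=1011101 popcount=5 -> skip
Kept rows: 63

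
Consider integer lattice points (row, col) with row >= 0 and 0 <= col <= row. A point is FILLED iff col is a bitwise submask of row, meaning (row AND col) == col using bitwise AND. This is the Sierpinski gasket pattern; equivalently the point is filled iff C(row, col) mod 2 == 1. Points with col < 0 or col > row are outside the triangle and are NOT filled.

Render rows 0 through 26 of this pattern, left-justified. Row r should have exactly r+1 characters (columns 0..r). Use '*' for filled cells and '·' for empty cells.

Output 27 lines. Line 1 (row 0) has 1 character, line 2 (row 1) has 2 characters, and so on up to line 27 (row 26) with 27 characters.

r0=0: *
r1=1: **
r2=10: *·*
r3=11: ****
r4=100: *···*
r5=101: **··**
r6=110: *·*·*·*
r7=111: ********
r8=1000: *·······*
r9=1001: **······**
r10=1010: *·*·····*·*
r11=1011: ****····****
r12=1100: *···*···*···*
r13=1101: **··**··**··**
r14=1110: *·*·*·*·*·*·*·*
r15=1111: ****************
r16=10000: *···············*
r17=10001: **··············**
r18=10010: *·*·············*·*
r19=10011: ****············****
r20=10100: *···*···········*···*
r21=10101: **··**··········**··**
r22=10110: *·*·*·*·········*·*·*·*
r23=10111: ********········********
r24=11000: *·······*·······*·······*
r25=11001: **······**······**······**
r26=11010: *·*·····*·*·····*·*·····*·*

Answer: *
**
*·*
****
*···*
**··**
*·*·*·*
********
*·······*
**······**
*·*·····*·*
****····****
*···*···*···*
**··**··**··**
*·*·*·*·*·*·*·*
****************
*···············*
**··············**
*·*·············*·*
****············****
*···*···········*···*
**··**··········**··**
*·*·*·*·········*·*·*·*
********········********
*·······*·······*·······*
**······**······**······**
*·*·····*·*·····*·*·····*·*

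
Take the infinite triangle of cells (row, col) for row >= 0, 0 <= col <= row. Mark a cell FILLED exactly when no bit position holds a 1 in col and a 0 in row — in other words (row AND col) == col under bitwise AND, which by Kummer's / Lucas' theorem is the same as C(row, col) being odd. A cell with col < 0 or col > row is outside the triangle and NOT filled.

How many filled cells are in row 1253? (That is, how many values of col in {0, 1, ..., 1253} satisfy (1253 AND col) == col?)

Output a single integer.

1253 in binary = 10011100101
popcount(1253) = number of 1-bits in 10011100101 = 6
A col c satisfies (1253 AND c) == c iff every set bit of c is also set in 1253; each of the 6 set bits of 1253 can independently be on or off in c.
count = 2^6 = 64

Answer: 64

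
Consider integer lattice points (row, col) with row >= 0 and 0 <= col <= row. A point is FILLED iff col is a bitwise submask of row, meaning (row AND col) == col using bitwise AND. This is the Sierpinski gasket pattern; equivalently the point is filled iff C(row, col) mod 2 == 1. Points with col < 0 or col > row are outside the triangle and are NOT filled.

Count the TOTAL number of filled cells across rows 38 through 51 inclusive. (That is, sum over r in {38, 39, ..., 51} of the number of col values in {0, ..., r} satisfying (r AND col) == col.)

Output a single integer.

Answer: 168

Derivation:
r38=100110 pc3: +8 =8
r39=100111 pc4: +16 =24
r40=101000 pc2: +4 =28
r41=101001 pc3: +8 =36
r42=101010 pc3: +8 =44
r43=101011 pc4: +16 =60
r44=101100 pc3: +8 =68
r45=101101 pc4: +16 =84
r46=101110 pc4: +16 =100
r47=101111 pc5: +32 =132
r48=110000 pc2: +4 =136
r49=110001 pc3: +8 =144
r50=110010 pc3: +8 =152
r51=110011 pc4: +16 =168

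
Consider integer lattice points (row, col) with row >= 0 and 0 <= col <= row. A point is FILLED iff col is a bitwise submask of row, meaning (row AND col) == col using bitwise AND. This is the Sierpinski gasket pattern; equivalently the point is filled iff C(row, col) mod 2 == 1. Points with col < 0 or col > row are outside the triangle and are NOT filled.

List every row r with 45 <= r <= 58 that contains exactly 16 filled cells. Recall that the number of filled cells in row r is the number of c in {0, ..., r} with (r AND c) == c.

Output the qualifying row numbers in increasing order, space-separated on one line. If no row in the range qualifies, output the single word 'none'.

Answer: 45 46 51 53 54 57 58

Derivation:
Row r has 2^popcount(r) filled cells, so we need popcount(r) = log2(16) = 4.
Scan r = 45..58 and keep those with exactly 4 one-bits:
r=45=101101 popcount=4 -> KEEP
r=46=101110 popcount=4 -> KEEP
r=47=101111 popcount=5 -> skip
r=48=110000 popcount=2 -> skip
r=49=110001 popcount=3 -> skip
r=50=110010 popcount=3 -> skip
r=51=110011 popcount=4 -> KEEP
r=52=110100 popcount=3 -> skip
r=53=110101 popcount=4 -> KEEP
r=54=110110 popcount=4 -> KEEP
r=55=110111 popcount=5 -> skip
r=56=111000 popcount=3 -> skip
r=57=111001 popcount=4 -> KEEP
r=58=111010 popcount=4 -> KEEP
Kept rows: 45 46 51 53 54 57 58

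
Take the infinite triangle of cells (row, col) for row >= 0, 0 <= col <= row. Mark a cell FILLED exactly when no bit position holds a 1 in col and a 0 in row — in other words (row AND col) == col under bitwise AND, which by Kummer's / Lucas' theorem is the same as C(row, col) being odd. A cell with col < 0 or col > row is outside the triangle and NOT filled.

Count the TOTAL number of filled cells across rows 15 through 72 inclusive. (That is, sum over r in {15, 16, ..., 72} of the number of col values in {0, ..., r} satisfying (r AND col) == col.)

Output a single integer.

Answer: 722

Derivation:
r15=1111 pc4: +16 =16
r16=10000 pc1: +2 =18
r17=10001 pc2: +4 =22
r18=10010 pc2: +4 =26
r19=10011 pc3: +8 =34
r20=10100 pc2: +4 =38
r21=10101 pc3: +8 =46
r22=10110 pc3: +8 =54
r23=10111 pc4: +16 =70
r24=11000 pc2: +4 =74
r25=11001 pc3: +8 =82
r26=11010 pc3: +8 =90
r27=11011 pc4: +16 =106
r28=11100 pc3: +8 =114
r29=11101 pc4: +16 =130
r30=11110 pc4: +16 =146
r31=11111 pc5: +32 =178
r32=100000 pc1: +2 =180
r33=100001 pc2: +4 =184
r34=100010 pc2: +4 =188
r35=100011 pc3: +8 =196
r36=100100 pc2: +4 =200
r37=100101 pc3: +8 =208
r38=100110 pc3: +8 =216
r39=100111 pc4: +16 =232
r40=101000 pc2: +4 =236
r41=101001 pc3: +8 =244
r42=101010 pc3: +8 =252
r43=101011 pc4: +16 =268
r44=101100 pc3: +8 =276
r45=101101 pc4: +16 =292
r46=101110 pc4: +16 =308
r47=101111 pc5: +32 =340
r48=110000 pc2: +4 =344
r49=110001 pc3: +8 =352
r50=110010 pc3: +8 =360
r51=110011 pc4: +16 =376
r52=110100 pc3: +8 =384
r53=110101 pc4: +16 =400
r54=110110 pc4: +16 =416
r55=110111 pc5: +32 =448
r56=111000 pc3: +8 =456
r57=111001 pc4: +16 =472
r58=111010 pc4: +16 =488
r59=111011 pc5: +32 =520
r60=111100 pc4: +16 =536
r61=111101 pc5: +32 =568
r62=111110 pc5: +32 =600
r63=111111 pc6: +64 =664
r64=1000000 pc1: +2 =666
r65=1000001 pc2: +4 =670
r66=1000010 pc2: +4 =674
r67=1000011 pc3: +8 =682
r68=1000100 pc2: +4 =686
r69=1000101 pc3: +8 =694
r70=1000110 pc3: +8 =702
r71=1000111 pc4: +16 =718
r72=1001000 pc2: +4 =722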